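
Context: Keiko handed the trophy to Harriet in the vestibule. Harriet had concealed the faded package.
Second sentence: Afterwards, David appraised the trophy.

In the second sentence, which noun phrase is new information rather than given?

"the trophy" in the second sentence is given — already mentioned in the context.
"David" has no antecedent in the context; it is discourse-new.

David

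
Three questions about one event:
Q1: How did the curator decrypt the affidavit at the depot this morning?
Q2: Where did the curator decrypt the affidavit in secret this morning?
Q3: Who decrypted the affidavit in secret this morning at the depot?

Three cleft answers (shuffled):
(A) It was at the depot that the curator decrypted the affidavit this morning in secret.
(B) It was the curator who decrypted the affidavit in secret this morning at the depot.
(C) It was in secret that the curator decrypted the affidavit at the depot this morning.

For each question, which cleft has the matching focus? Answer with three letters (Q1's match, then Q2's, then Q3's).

Q1 asks about the manner; cleft (C) focuses "in secret", which is the manner — so Q1 → C.
Q2 asks about the location; cleft (A) focuses "at the depot", which is the location — so Q2 → A.
Q3 asks about the subject (agent); cleft (B) focuses "the curator", which is the subject (agent) — so Q3 → B.
Mapping: Q1→C, Q2→A, Q3→B.

CAB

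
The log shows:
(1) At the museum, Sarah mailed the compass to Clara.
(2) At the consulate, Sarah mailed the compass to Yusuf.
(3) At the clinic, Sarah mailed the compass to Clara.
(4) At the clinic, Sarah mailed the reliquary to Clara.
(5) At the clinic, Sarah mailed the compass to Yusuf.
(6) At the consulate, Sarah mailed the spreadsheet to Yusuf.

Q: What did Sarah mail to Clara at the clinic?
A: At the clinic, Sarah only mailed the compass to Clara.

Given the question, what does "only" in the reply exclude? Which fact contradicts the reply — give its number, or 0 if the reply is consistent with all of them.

Answering "What did ...?" puts focus on the thing — here, "the compass".
So "only" ranges over things; the rest (Sarah as agent and Clara as recipient and at the clinic as setting) is presupposed.
Fact (4) shares the background with a different thing (the reliquary) — counterexample.
(Fact (1) would refute a reading with focus on the setting — but that is not what the question asks.)

4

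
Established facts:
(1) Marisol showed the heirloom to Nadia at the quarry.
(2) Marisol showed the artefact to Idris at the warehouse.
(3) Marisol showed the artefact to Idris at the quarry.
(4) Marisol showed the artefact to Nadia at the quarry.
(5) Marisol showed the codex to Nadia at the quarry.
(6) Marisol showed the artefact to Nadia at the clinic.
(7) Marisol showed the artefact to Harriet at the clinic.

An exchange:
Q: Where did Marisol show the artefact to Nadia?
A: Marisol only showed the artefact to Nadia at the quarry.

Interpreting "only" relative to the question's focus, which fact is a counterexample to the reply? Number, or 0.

6

The question "Where did ...?" targets the setting, so in the reply the focus falls on "at the quarry".
So "only" ranges over settings; the rest (same agent, thing, recipient (Marisol / the artefact / Nadia)) is presupposed.
Fact (6) keeps same agent, thing, recipient (Marisol / the artefact / Nadia) but has setting = at the clinic; that refutes the reply.
(Fact (1) would refute a reading with focus on the thing — but that is not what the question asks.)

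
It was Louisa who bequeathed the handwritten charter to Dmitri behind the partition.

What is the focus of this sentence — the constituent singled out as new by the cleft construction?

Louisa

In an it-cleft "It was X that/who ...", the clefted constituent X is the focus; the that/who-clause expresses the presupposed open proposition.
Here the focus is "Louisa". The backgrounded (presupposed) material includes "the handwritten charter", "to Dmitri" and "behind the partition".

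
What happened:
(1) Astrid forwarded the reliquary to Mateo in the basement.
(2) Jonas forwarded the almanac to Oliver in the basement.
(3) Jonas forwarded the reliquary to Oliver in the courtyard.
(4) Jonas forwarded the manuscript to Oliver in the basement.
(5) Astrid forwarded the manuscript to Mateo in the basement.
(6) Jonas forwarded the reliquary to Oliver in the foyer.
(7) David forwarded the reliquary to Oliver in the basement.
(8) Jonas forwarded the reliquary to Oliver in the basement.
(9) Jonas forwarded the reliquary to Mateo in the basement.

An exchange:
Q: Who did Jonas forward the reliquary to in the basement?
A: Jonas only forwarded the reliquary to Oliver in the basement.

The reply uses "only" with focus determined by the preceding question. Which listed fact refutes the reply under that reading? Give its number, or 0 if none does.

Answering "Who did ... to ...?" puts focus on the recipient — here, "Oliver".
"Only" then excludes alternative recipients while the background — Jonas as agent and the reliquary as thing and in the basement as setting — is held fixed.
Fact (9) shares the background with a different recipient (Mateo) — counterexample.
(Fact (2) would refute a reading with focus on the thing — but that is not what the question asks.)

9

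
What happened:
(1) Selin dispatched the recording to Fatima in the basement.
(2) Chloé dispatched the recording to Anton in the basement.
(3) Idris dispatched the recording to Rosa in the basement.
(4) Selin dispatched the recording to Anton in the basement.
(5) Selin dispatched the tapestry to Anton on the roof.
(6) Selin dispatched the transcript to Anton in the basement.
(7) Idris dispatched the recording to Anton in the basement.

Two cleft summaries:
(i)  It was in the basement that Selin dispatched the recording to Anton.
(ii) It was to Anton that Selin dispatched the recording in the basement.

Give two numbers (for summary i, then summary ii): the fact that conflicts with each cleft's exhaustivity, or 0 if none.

0, 1

(i): focus "in the basement". No fact shares agent = Selin, thing = the recording, recipient = Anton with a different setting. 0.
(ii): focus "Anton". Looking for agent = Selin, thing = the recording, setting = in the basement with some other recipient — fact (1) has Fatima there. Refuted.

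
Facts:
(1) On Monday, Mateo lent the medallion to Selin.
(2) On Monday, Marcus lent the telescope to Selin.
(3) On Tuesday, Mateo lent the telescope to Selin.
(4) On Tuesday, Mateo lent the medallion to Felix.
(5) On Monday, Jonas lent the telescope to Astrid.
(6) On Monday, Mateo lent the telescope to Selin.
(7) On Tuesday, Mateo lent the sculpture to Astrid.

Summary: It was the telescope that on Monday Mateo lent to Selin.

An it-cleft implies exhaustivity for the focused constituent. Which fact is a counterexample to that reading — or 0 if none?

The cleft puts "the telescope" in focus and presupposes the open proposition with Mateo as agent and Selin as recipient and on Monday as setting.
The exhaustive reading says no other thing fits that background.
But fact (1) also has Mateo as agent and Selin as recipient and on Monday as setting, with thing = the medallion — so the exhaustive reading fails.

1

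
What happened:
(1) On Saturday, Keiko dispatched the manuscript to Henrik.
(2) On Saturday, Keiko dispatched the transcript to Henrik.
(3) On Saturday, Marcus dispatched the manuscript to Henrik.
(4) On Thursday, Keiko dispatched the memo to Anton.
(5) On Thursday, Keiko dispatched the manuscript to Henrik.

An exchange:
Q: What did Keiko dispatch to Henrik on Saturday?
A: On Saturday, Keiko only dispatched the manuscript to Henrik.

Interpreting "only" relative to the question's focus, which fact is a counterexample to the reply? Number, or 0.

2

The question "What did ...?" targets the thing, so in the reply the focus falls on "the manuscript".
"Only" then excludes alternative things while the background — Keiko as agent and Henrik as recipient and on Saturday as setting — is held fixed.
Fact (2) shares the background with a different thing (the transcript) — counterexample.
(Fact (5) would refute a reading with focus on the setting — but that is not what the question asks.)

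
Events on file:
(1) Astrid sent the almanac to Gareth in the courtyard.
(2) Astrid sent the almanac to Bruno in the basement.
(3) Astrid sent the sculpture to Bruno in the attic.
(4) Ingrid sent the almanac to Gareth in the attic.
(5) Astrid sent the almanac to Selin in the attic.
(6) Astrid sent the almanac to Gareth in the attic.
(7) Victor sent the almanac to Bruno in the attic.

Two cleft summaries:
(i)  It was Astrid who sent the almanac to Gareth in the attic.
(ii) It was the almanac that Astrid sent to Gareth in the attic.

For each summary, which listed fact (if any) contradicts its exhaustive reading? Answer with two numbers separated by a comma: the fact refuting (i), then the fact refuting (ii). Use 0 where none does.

4, 0

Summary (i) focuses "Astrid" (the agent); background thing = the almanac, recipient = Gareth, setting = in the attic. Fact (4) matches that background with agent = Ingrid — refutes (i).
Summary (ii) focuses "the almanac" (the thing); background agent = Astrid, recipient = Gareth, setting = in the attic. No fact matches that background with a different thing, so 0.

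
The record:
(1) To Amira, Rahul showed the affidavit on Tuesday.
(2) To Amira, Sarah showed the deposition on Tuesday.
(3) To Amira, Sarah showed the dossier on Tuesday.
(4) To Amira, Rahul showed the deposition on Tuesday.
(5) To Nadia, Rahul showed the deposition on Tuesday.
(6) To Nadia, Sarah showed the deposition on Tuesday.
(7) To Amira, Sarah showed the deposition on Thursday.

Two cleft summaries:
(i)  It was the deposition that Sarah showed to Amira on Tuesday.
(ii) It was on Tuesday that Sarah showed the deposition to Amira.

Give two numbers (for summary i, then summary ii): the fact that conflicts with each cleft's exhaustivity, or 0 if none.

3, 7

Summary (i) focuses "the deposition" (the thing); background agent = Sarah, recipient = Amira, setting = on Tuesday. Fact (3) matches that background with thing = the dossier — refutes (i).
Summary (ii) focuses "on Tuesday" (the setting); background agent = Sarah, thing = the deposition, recipient = Amira. Fact (7) matches that background with setting = on Thursday — refutes (ii).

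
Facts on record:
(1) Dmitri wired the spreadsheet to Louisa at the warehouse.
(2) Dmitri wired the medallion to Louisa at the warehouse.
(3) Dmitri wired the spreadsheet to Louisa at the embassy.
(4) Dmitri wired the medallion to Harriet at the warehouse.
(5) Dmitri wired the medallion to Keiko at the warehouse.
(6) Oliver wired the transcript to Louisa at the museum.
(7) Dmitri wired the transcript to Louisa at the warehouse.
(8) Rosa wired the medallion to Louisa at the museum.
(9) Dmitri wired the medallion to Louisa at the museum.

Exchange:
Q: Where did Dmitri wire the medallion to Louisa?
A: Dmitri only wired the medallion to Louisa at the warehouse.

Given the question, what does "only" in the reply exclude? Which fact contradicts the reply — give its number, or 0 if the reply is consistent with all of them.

The question "Where did ...?" targets the setting, so in the reply the focus falls on "at the warehouse".
"Only" then excludes alternative settings while the background — Dmitri as agent and the medallion as thing and Louisa as recipient — is held fixed.
Fact (9) keeps Dmitri as agent and the medallion as thing and Louisa as recipient but has setting = at the museum; that refutes the reply.
(Fact (1) would refute a reading with focus on the thing — but that is not what the question asks.)

9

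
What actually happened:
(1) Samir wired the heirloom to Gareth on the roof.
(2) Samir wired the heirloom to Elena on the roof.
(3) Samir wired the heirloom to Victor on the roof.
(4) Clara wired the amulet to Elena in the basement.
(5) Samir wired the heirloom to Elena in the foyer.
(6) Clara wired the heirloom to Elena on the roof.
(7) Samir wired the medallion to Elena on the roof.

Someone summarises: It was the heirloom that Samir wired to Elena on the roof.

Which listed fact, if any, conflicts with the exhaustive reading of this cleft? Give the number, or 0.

7

The cleft puts "the heirloom" in focus and presupposes the open proposition with Samir as agent and Elena as recipient and on the roof as setting.
The exhaustive reading says no other thing fits that background.
Fact (7) shares the background but with thing = the medallion; exhaustivity is violated.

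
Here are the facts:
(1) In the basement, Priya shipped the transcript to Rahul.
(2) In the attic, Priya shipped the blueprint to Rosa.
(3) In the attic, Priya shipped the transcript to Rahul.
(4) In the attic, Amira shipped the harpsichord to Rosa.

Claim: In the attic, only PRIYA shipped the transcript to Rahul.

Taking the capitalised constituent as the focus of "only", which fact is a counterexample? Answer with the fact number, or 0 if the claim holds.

The capitals mark "Priya" as focus. So "only" rules out other agents, with the rest (same thing, recipient, setting (the transcript / Rahul / in the attic)) as background.
Every other fact changes something in the background, not just the agent. Nothing refutes the claim.

0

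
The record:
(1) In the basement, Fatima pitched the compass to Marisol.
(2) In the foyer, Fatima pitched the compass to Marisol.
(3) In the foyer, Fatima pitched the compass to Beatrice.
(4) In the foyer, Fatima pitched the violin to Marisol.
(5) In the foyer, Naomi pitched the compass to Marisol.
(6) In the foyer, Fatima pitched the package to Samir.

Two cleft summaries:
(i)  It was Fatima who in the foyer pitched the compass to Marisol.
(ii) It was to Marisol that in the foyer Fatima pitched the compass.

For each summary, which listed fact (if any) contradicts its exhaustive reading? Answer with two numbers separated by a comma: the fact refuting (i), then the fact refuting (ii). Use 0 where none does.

5, 3

Summary (i) focuses "Fatima" (the agent); background the compass as thing and Marisol as recipient and in the foyer as setting. Fact (5) matches that background with agent = Naomi — refutes (i).
Summary (ii) focuses "Marisol" (the recipient); background Fatima as agent and the compass as thing and in the foyer as setting. Fact (3) matches that background with recipient = Beatrice — refutes (ii).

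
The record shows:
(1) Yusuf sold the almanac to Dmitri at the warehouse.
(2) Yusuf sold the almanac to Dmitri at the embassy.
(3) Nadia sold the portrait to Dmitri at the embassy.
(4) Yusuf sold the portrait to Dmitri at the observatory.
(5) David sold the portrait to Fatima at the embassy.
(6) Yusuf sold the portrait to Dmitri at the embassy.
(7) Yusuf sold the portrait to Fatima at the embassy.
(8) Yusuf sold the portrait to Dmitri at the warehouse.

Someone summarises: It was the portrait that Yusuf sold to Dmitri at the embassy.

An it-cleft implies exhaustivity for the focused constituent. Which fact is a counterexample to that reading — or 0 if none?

2

The cleft puts "the portrait" in focus and presupposes the open proposition with same agent, recipient, setting (Yusuf / Dmitri / at the embassy).
Exhaustivity: the portrait is the only thing satisfying that background.
Fact (2) shares the background but with thing = the almanac; exhaustivity is violated.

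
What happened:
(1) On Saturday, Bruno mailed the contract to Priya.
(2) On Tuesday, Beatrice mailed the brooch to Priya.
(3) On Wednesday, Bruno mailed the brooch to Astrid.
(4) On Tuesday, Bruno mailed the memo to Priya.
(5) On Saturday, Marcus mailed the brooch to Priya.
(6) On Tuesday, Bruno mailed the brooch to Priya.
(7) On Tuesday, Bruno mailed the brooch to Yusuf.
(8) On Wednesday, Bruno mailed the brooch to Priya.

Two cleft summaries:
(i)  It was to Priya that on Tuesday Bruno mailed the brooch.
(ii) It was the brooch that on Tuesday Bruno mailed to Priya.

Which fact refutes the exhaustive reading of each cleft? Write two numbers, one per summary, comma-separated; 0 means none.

7, 4

Summary (i) focuses "Priya" (the recipient); background agent = Bruno, thing = the brooch, setting = on Tuesday. Fact (7) matches that background with recipient = Yusuf — refutes (i).
Summary (ii) focuses "the brooch" (the thing); background agent = Bruno, recipient = Priya, setting = on Tuesday. Fact (4) matches that background with thing = the memo — refutes (ii).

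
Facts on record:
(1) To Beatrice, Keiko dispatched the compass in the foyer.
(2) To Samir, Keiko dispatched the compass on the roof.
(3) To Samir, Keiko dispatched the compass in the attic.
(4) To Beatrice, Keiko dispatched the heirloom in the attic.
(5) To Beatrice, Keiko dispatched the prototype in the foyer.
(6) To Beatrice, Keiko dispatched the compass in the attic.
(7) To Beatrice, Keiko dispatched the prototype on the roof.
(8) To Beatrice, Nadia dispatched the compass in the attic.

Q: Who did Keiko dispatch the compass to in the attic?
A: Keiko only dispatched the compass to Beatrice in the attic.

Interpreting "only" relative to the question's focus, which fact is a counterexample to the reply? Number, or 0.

3

Answering "Who did ... to ...?" puts focus on the recipient — here, "Beatrice".
"Only" then excludes alternative recipients while the background — Keiko as agent and the compass as thing and in the attic as setting — is held fixed.
Fact (3) keeps Keiko as agent and the compass as thing and in the attic as setting but has recipient = Samir; that refutes the reply.
(Fact (1) would refute a reading with focus on the setting — but that is not what the question asks.)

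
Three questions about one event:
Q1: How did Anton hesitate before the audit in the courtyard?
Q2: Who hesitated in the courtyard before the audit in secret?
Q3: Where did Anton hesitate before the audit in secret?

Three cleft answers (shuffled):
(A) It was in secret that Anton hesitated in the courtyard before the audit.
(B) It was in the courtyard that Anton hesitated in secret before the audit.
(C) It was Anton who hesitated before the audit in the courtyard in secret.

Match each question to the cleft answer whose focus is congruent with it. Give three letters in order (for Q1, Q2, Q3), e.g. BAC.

ACB

Q1 asks about the manner; cleft (A) focuses "in secret", which is the manner — so Q1 → A.
Q2 asks about the subject (agent); cleft (C) focuses "Anton", which is the subject (agent) — so Q2 → C.
Q3 asks about the location; cleft (B) focuses "in the courtyard", which is the location — so Q3 → B.
Mapping: Q1→A, Q2→C, Q3→B.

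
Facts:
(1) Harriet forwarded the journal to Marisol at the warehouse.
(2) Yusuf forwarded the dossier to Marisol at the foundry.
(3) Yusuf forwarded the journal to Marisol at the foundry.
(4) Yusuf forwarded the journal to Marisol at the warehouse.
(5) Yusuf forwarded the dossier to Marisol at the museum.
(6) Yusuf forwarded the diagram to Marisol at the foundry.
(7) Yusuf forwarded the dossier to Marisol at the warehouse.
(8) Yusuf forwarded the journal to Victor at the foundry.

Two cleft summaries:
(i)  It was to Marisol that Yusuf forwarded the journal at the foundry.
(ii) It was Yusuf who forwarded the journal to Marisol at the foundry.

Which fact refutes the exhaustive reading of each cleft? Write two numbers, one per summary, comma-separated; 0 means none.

8, 0

Summary (i) focuses "Marisol" (the recipient); background Yusuf as agent and the journal as thing and at the foundry as setting. Fact (8) matches that background with recipient = Victor — refutes (i).
Summary (ii) focuses "Yusuf" (the agent); background the journal as thing and Marisol as recipient and at the foundry as setting. No fact matches that background with a different agent, so 0.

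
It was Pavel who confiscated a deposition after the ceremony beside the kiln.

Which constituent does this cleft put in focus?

In an it-cleft "It was X that/who ...", the clefted constituent X is the focus; the that/who-clause expresses the presupposed open proposition.
Here the focus is "Pavel". The backgrounded (presupposed) material includes "a deposition", "after the ceremony" and "beside the kiln".

Pavel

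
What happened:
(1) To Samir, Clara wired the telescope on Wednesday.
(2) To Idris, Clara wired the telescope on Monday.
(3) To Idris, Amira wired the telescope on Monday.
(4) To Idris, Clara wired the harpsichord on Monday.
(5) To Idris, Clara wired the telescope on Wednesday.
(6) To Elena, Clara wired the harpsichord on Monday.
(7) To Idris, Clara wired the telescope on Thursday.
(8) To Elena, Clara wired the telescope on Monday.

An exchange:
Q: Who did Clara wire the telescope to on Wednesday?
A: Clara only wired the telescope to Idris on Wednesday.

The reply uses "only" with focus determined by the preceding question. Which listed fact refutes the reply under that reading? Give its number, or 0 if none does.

1

Answering "Who did ... to ...?" puts focus on the recipient — here, "Idris".
So "only" ranges over recipients; the rest (same agent, thing, setting (Clara / the telescope / on Wednesday)) is presupposed.
Fact (1) keeps same agent, thing, setting (Clara / the telescope / on Wednesday) but has recipient = Samir; that refutes the reply.
(Fact (2) would refute a reading with focus on the setting — but that is not what the question asks.)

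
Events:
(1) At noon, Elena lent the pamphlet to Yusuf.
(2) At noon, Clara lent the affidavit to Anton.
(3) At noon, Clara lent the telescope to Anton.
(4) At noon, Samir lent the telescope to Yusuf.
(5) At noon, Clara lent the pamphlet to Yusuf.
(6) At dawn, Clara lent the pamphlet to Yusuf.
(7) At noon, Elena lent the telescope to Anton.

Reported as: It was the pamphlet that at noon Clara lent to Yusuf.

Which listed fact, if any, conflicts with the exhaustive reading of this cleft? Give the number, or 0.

Focus of the cleft: "the pamphlet" (the thing). Presupposed background: same agent, recipient, setting (Clara / Yusuf / at noon).
Exhaustivity: the pamphlet is the only thing satisfying that background.
Every other fact differs from the presupposition on some backgrounded slot, so none challenges the exhaustivity.

0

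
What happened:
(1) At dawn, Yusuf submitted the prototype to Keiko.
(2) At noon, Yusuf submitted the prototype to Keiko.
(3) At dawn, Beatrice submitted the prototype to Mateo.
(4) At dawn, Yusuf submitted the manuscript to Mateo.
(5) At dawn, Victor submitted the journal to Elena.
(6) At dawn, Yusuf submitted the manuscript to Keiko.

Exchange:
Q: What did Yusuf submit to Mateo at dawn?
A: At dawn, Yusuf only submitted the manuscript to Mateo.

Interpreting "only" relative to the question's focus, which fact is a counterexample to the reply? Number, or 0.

Answering "What did ...?" puts focus on the thing — here, "the manuscript".
"Only" then excludes alternative things while the background — same agent, recipient, setting (Yusuf / Mateo / at dawn) — is held fixed.
No listed fact shares that background with another thing. Nothing contradicts the reply.
(Fact (6) would refute a reading with focus on the recipient — but that is not what the question asks.)

0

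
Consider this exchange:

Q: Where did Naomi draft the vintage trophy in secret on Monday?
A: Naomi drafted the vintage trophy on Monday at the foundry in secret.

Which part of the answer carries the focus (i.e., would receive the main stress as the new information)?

The wh-word "where" asks about the location.
In the answer, "Naomi", "the vintage trophy", "on Monday" and "in secret" are given — repeated from the question.
The constituent filling the location gap is "at the foundry"; that is the focus and would carry nuclear stress.

at the foundry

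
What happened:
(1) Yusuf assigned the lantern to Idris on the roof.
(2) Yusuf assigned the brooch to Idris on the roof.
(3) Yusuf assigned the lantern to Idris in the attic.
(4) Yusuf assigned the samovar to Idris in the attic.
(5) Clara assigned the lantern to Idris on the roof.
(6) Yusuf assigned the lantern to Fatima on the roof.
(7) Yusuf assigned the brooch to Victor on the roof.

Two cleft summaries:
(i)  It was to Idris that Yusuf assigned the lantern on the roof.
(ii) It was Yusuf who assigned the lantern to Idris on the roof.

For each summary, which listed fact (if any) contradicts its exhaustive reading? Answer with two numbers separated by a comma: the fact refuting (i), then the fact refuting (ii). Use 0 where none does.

6, 5

(i): focus "Idris". Looking for Yusuf as agent and the lantern as thing and on the roof as setting with some other recipient — fact (6) has Fatima there. Refuted.
(ii): focus "Yusuf". Looking for the lantern as thing and Idris as recipient and on the roof as setting with some other agent — fact (5) has Clara there. Refuted.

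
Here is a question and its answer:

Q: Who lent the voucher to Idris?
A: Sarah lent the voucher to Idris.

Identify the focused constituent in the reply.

The wh-word "who" asks about the subject (agent).
In the answer, "the voucher" and "to Idris" are given — repeated from the question.
The constituent filling the subject (agent) gap is "Sarah"; that is the focus and would carry nuclear stress.

Sarah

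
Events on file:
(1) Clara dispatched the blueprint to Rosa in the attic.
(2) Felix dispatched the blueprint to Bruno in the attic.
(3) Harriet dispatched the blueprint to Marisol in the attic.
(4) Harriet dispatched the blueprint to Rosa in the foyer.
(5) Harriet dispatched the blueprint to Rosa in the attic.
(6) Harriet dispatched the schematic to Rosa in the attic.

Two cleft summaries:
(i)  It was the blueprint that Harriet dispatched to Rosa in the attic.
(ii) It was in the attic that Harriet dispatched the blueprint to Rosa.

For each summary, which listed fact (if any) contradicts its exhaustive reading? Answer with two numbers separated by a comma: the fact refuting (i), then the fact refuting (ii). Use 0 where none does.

6, 4

Summary (i) focuses "the blueprint" (the thing); background agent = Harriet, recipient = Rosa, setting = in the attic. Fact (6) matches that background with thing = the schematic — refutes (i).
Summary (ii) focuses "in the attic" (the setting); background agent = Harriet, thing = the blueprint, recipient = Rosa. Fact (4) matches that background with setting = in the foyer — refutes (ii).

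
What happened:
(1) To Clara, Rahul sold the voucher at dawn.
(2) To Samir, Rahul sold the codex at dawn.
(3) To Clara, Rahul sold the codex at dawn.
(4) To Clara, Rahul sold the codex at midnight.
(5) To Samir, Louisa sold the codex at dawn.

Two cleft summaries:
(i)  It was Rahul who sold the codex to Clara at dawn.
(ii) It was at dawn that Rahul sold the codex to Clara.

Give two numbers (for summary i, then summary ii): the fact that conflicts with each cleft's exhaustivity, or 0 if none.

0, 4

Summary (i) focuses "Rahul" (the agent); background same thing, recipient, setting (the codex / Clara / at dawn). No fact matches that background with a different agent, so 0.
Summary (ii) focuses "at dawn" (the setting); background same agent, thing, recipient (Rahul / the codex / Clara). Fact (4) matches that background with setting = at midnight — refutes (ii).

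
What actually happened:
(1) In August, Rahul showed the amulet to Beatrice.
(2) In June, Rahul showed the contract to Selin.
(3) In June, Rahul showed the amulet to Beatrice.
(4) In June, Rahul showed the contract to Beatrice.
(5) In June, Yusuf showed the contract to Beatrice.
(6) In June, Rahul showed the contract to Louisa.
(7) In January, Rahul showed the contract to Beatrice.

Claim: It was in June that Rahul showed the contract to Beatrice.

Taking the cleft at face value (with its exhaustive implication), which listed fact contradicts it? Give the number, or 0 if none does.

The cleft puts "in June" in focus and presupposes the open proposition with agent = Rahul, thing = the contract, recipient = Beatrice.
Exhaustivity: in June is the only setting satisfying that background.
Fact (7) shares the background but with setting = in January; exhaustivity is violated.

7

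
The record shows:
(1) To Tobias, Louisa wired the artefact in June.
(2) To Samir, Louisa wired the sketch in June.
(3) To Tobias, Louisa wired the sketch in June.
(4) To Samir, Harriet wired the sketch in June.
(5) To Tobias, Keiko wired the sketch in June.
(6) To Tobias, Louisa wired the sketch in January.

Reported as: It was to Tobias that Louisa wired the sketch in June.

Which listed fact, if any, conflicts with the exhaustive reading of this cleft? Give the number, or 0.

Focus of the cleft: "Tobias" (the recipient). Presupposed background: Louisa as agent and the sketch as thing and in June as setting.
Exhaustivity: Tobias is the only recipient satisfying that background.
But fact (2) also has Louisa as agent and the sketch as thing and in June as setting, with recipient = Samir — so the exhaustive reading fails.

2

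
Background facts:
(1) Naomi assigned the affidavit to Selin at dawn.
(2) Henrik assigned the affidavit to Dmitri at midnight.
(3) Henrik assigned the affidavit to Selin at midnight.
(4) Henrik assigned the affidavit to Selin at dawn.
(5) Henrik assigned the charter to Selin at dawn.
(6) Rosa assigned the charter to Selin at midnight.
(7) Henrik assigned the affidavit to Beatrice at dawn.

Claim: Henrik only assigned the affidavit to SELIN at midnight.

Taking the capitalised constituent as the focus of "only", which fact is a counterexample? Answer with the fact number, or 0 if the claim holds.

Focus (in capitals) is "Selin" — the recipient. "Only" excludes alternative recipients while holding fixed same agent, thing, setting (Henrik / the affidavit / at midnight).
Fact (2) shares the background but differs in recipient (Dmitri) — a counterexample.

2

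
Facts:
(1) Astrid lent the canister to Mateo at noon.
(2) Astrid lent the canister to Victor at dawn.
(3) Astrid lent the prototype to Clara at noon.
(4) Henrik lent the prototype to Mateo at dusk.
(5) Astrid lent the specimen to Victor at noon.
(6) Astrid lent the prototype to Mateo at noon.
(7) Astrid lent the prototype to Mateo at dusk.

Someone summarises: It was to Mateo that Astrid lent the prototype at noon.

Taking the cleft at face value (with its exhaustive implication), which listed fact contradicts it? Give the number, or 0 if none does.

The cleft puts "Mateo" in focus and presupposes the open proposition with same agent, thing, setting (Astrid / the prototype / at noon).
Exhaustivity: Mateo is the only recipient satisfying that background.
Fact (3) shares the background but with recipient = Clara; exhaustivity is violated.

3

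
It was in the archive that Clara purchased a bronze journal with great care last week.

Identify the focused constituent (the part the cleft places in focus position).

In an it-cleft "It was X that/who ...", the clefted constituent X is the focus; the that/who-clause expresses the presupposed open proposition.
Here the focus is "in the archive". The backgrounded (presupposed) material includes "Clara", "a bronze journal", "last week" and "with great care".

in the archive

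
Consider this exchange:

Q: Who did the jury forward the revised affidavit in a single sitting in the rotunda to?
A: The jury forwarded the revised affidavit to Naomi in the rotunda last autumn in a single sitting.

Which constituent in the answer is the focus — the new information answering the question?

The wh-word "who" asks about the recipient.
In the answer, "the jury", "the revised affidavit", "in a single sitting" and "in the rotunda" are given — repeated from the question.
"last autumn" is also new, but it specifies the time, which is not what the question asks about — so it is not the focus.
The constituent filling the recipient gap is "to Naomi"; that is the focus.

to Naomi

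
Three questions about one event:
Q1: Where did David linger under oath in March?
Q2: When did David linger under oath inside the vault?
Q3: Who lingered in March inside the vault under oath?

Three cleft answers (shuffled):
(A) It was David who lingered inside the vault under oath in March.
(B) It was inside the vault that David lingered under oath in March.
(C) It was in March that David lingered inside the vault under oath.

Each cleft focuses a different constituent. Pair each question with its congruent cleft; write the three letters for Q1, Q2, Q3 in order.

BCA

Q1 asks about the location; cleft (B) focuses "inside the vault", which is the location — so Q1 → B.
Q2 asks about the time; cleft (C) focuses "in March", which is the time — so Q2 → C.
Q3 asks about the subject (agent); cleft (A) focuses "David", which is the subject (agent) — so Q3 → A.
Mapping: Q1→B, Q2→C, Q3→A.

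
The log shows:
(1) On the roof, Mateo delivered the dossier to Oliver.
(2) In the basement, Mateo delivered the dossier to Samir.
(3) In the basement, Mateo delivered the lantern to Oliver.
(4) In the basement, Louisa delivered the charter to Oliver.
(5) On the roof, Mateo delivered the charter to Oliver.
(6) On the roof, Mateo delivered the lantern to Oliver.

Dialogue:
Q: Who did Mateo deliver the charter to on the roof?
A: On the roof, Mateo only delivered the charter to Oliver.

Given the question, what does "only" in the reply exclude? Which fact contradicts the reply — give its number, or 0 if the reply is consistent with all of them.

0

Answering "Who did ... to ...?" puts focus on the recipient — here, "Oliver".
So "only" ranges over recipients; the rest (agent = Mateo, thing = the charter, setting = on the roof) is presupposed.
No fact keeps agent = Mateo, thing = the charter, setting = on the roof while changing the recipient; every other fact differs on something backgrounded. The reply stands.
(Fact (1) would refute a reading with focus on the thing — but that is not what the question asks.)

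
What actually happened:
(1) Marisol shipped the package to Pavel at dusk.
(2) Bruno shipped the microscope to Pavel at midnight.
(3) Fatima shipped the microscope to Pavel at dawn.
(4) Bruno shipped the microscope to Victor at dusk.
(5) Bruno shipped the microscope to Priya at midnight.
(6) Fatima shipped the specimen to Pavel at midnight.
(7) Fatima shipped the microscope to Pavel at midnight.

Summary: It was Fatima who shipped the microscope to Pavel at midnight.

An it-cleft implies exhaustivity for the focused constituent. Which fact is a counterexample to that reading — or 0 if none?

The cleft puts "Fatima" in focus and presupposes the open proposition with the microscope as thing and Pavel as recipient and at midnight as setting.
Exhaustivity: Fatima is the only agent satisfying that background.
But fact (2) also has the microscope as thing and Pavel as recipient and at midnight as setting, with agent = Bruno — so the exhaustive reading fails.

2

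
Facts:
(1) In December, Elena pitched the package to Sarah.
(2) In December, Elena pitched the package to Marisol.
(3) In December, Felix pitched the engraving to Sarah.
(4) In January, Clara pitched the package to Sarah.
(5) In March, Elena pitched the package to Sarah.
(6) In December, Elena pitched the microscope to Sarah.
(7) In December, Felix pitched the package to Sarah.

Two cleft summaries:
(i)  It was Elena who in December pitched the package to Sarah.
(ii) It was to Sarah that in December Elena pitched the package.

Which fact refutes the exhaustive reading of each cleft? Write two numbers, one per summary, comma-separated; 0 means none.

7, 2

Summary (i) focuses "Elena" (the agent); background the package as thing and Sarah as recipient and in December as setting. Fact (7) matches that background with agent = Felix — refutes (i).
Summary (ii) focuses "Sarah" (the recipient); background Elena as agent and the package as thing and in December as setting. Fact (2) matches that background with recipient = Marisol — refutes (ii).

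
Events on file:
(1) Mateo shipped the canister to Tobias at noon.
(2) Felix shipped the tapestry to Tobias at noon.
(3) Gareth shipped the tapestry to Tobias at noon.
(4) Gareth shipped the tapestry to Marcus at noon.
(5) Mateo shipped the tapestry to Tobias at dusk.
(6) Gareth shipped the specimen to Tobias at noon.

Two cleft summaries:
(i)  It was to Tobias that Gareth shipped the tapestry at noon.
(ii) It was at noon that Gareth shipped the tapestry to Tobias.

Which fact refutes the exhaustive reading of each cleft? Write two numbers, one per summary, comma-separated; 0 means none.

Summary (i) focuses "Tobias" (the recipient); background Gareth as agent and the tapestry as thing and at noon as setting. Fact (4) matches that background with recipient = Marcus — refutes (i).
Summary (ii) focuses "at noon" (the setting); background Gareth as agent and the tapestry as thing and Tobias as recipient. No fact matches that background with a different setting, so 0.

4, 0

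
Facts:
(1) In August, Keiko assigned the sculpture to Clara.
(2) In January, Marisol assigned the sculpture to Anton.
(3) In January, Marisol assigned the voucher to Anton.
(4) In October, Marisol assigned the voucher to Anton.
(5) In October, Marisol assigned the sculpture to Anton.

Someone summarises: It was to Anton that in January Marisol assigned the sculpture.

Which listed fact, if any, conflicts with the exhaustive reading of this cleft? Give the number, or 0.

0

Focus of the cleft: "Anton" (the recipient). Presupposed background: same agent, thing, setting (Marisol / the sculpture / in January).
The exhaustive reading says no other recipient fits that background.
Every other fact differs from the presupposition on some backgrounded slot, so none challenges the exhaustivity.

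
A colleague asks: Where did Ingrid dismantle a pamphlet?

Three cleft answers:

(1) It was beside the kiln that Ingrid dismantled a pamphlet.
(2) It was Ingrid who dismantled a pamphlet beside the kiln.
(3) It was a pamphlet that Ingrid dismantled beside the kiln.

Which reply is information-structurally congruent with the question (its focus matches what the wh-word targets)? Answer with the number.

The question word "where" targets the location.
Option (1) clefts "beside the kiln" — that matches what the question asks about.
Option (2) clefts "Ingrid" — the subject (agent), not what was asked.
Option (3) clefts "a pamphlet" — the direct object, not what was asked.
So the congruent reply is (1).

1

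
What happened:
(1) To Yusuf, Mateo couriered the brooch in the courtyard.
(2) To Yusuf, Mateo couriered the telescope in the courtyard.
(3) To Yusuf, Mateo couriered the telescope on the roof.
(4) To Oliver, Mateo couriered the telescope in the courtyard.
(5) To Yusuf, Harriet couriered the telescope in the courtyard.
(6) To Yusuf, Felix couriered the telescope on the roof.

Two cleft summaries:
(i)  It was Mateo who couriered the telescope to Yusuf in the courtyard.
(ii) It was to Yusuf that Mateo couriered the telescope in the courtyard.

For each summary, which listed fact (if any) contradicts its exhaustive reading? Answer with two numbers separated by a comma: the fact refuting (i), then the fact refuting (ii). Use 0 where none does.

5, 4

(i): focus "Mateo". Looking for thing = the telescope, recipient = Yusuf, setting = in the courtyard with some other agent — fact (5) has Harriet there. Refuted.
(ii): focus "Yusuf". Looking for agent = Mateo, thing = the telescope, setting = in the courtyard with some other recipient — fact (4) has Oliver there. Refuted.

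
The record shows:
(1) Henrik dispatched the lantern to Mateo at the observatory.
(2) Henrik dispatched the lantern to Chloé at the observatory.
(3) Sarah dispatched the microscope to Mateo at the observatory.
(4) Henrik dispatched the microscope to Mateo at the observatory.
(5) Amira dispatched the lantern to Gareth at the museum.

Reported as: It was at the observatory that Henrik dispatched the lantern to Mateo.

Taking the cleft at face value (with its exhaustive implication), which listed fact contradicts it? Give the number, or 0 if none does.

0

The cleft puts "at the observatory" in focus and presupposes the open proposition with Henrik as agent and the lantern as thing and Mateo as recipient.
The exhaustive reading says no other setting fits that background.
Every other fact differs from the presupposition on some backgrounded slot, so none challenges the exhaustivity.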